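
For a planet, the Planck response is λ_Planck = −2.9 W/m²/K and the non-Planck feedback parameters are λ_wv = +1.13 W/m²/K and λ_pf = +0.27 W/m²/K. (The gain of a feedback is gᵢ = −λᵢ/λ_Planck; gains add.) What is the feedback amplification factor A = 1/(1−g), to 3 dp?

Convert to gains: g_wv = 1.13/2.9 = 0.3897; g_pf = 0.27/2.9 = 0.0931.
Total gain g = 0.4828.
A = 1/(1 − 0.4828) = 1.933.

1.933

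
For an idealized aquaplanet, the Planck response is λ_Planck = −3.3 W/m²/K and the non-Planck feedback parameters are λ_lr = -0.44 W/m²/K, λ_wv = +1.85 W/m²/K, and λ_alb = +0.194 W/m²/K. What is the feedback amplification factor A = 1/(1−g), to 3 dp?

Convert to gains: g_lr = -0.44/3.3 = -0.1333; g_wv = 1.85/3.3 = 0.5606; g_alb = 0.194/3.3 = 0.05879.
Total gain g = 0.48609.
A = 1/(1 − 0.48609) = 1.946.

1.946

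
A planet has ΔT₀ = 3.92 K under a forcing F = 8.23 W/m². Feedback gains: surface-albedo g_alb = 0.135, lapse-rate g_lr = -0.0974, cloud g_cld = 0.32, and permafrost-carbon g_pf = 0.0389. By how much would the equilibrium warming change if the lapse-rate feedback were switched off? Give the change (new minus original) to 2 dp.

Original: g = 0.3965, ΔT = 3.92/(1−0.3965) = 6.4954 K.
Without lapse-rate: g' = 0.4939, ΔT' = 3.92/(1−0.4939) = 7.7455 K.
Change = 7.7455 − 6.4954 = 1.25 K.

1.25 K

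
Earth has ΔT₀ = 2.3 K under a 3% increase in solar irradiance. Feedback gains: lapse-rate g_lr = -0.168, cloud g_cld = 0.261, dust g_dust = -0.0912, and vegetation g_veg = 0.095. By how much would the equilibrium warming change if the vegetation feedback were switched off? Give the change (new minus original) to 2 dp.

-0.24 K

Original: g = 0.0968, ΔT = 2.3/(1−0.0968) = 2.5465 K.
Without vegetation: g' = 0.0018, ΔT' = 2.3/(1−0.0018) = 2.3041 K.
Change = 2.3041 − 2.5465 = -0.24 K.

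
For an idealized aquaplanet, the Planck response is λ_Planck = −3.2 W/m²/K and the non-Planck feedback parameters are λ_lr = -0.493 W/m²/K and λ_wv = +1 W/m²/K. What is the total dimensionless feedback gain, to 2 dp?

Convert to gains: g_lr = -0.493/3.2 = -0.1541; g_wv = 1/3.2 = 0.3125.
Total gain g = 0.1584.

0.16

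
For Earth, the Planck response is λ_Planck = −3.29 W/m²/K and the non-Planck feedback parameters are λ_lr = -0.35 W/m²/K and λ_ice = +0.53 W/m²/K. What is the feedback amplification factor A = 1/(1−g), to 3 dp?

1.058

Convert to gains: g_lr = -0.35/3.29 = -0.1064; g_ice = 0.53/3.29 = 0.1611.
Total gain g = 0.0547.
A = 1/(1 − 0.0547) = 1.058.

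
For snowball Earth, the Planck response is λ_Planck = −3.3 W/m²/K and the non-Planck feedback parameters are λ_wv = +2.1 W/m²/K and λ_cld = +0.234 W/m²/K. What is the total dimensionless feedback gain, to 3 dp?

Convert to gains: g_wv = 2.1/3.3 = 0.6364; g_cld = 0.234/3.3 = 0.07091.
Total gain g = 0.70731.

0.707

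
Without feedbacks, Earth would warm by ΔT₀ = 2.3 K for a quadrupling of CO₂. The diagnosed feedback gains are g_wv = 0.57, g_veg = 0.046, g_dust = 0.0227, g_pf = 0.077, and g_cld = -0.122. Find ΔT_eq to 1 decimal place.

5.7 K

Total gain g = 0.57 + 0.046 + 0.0227 + 0.077 − 0.122 = 0.5937.
Amplification A = 1/(1 − 0.5937) = 2.461.
ΔT = 2.3 × 2.461 = 5.7 K.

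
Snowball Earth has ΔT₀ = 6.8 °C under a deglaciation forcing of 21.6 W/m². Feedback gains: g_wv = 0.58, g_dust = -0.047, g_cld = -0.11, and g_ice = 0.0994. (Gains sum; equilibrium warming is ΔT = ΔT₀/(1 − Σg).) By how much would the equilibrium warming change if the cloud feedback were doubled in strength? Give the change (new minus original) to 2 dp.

Original: g = 0.5224, ΔT = 6.8/(1−0.5224) = 14.2379 °C.
With doubled cloud: g' = 0.4124, ΔT' = 6.8/(1−0.4124) = 11.5725 °C.
Change = 11.5725 − 14.2379 = -2.67 °C.

-2.67 °C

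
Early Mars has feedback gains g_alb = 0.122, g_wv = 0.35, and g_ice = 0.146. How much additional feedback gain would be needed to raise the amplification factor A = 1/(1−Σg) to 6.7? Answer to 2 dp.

Current total gain = 0.618.
Target gain for A = 6.7: g* = 1 − 1/6.7 = 0.8507.
Additional gain needed = 0.8507 − 0.618 = 0.23.

0.23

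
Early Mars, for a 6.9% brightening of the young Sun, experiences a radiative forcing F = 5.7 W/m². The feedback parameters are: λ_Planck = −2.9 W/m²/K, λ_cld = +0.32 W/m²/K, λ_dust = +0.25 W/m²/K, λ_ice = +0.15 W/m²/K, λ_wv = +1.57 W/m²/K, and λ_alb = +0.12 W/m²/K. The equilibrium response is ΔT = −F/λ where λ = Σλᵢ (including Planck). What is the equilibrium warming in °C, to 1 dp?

11.6 °C

Net feedback parameter λ = (−2.9) + (+0.32) + (+0.25) + (+0.15) + (+1.57) + (+0.12) = -0.49 W/m²/K.
ΔT = −F/λ = −5.7/(-0.49) = 11.6 °C.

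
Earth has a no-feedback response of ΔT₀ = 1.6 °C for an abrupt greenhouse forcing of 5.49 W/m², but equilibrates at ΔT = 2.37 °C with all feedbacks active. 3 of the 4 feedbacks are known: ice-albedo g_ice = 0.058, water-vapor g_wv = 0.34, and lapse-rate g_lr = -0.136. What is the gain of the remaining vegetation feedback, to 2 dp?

0.06

Amplification A = ΔT/ΔT₀ = 2.37/1.6 = 1.481.
Total gain g = 1 − 1/A = 1 − 1/1.481 = 0.3248.
Known gains sum to 0.058 + 0.34 − 0.136 = 0.262.
g_veg = 0.3248 − 0.262 = 0.06.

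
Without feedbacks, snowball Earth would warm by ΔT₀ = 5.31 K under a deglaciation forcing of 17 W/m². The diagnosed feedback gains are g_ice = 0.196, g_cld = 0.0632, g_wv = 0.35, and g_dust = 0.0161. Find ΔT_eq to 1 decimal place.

Total gain g = 0.196 + 0.0632 + 0.35 + 0.0161 = 0.6253.
Amplification A = 1/(1 − 0.6253) = 2.669.
ΔT = 5.31 × 2.669 = 14.2 K.

14.2 K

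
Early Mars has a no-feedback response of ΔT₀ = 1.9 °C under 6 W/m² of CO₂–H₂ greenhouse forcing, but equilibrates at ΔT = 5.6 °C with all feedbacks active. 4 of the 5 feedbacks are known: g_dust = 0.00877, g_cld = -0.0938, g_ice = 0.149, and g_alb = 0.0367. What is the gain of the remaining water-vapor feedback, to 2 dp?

0.56

Amplification A = ΔT/ΔT₀ = 5.6/1.9 = 2.947.
Total gain g = 1 − 1/A = 1 − 1/2.947 = 0.6607.
Known gains sum to 0.00877 − 0.0938 + 0.149 + 0.0367 = 0.10067.
g_wv = 0.6607 − 0.10067 = 0.56.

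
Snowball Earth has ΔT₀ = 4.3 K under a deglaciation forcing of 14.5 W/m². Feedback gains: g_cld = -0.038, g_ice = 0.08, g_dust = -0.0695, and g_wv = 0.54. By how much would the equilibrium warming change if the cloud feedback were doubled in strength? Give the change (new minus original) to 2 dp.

Original: g = 0.5125, ΔT = 4.3/(1−0.5125) = 8.8205 K.
With doubled cloud: g' = 0.4745, ΔT' = 4.3/(1−0.4745) = 8.1827 K.
Change = 8.1827 − 8.8205 = -0.64 K.

-0.64 K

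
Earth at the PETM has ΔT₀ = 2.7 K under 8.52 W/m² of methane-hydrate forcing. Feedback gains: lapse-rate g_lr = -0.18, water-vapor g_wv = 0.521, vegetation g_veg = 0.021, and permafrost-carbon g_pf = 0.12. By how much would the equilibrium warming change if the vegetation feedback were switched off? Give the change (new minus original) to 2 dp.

-0.20 K

Original: g = 0.482, ΔT = 2.7/(1−0.482) = 5.2124 K.
Without vegetation: g' = 0.461, ΔT' = 2.7/(1−0.461) = 5.0093 K.
Change = 5.0093 − 5.2124 = -0.20 K.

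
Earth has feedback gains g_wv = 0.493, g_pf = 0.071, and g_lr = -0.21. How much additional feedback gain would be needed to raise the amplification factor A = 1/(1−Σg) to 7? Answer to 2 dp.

0.50

Current total gain = 0.354.
Target gain for A = 7: g* = 1 − 1/7 = 0.8571.
Additional gain needed = 0.8571 − 0.354 = 0.50.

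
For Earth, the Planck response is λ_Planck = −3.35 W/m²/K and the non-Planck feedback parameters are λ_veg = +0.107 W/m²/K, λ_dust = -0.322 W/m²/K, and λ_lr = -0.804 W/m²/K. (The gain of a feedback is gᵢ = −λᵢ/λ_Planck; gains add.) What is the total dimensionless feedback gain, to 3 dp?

Convert to gains: g_veg = 0.107/3.35 = 0.03194; g_dust = -0.322/3.35 = -0.09612; g_lr = -0.804/3.35 = -0.24.
Total gain g = -0.30418.

-0.304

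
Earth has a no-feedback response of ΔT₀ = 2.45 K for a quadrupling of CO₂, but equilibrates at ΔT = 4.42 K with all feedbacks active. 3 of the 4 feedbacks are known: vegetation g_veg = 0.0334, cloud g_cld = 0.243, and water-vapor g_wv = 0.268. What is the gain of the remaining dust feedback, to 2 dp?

Amplification A = ΔT/ΔT₀ = 4.42/2.45 = 1.804.
Total gain g = 1 − 1/A = 1 − 1/1.804 = 0.4457.
Known gains sum to 0.0334 + 0.243 + 0.268 = 0.5444.
g_dust = 0.4457 − 0.5444 = -0.10.

-0.10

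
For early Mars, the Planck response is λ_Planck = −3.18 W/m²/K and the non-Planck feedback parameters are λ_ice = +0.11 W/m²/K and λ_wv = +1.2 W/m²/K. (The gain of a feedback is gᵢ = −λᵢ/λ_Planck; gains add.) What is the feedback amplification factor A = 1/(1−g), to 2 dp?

Convert to gains: g_ice = 0.11/3.18 = 0.03459; g_wv = 1.2/3.18 = 0.3774.
Total gain g = 0.41199.
A = 1/(1 − 0.41199) = 1.70.

1.70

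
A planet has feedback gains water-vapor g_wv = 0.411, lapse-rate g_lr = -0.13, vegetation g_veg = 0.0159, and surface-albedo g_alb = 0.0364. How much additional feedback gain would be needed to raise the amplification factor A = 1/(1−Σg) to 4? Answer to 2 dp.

0.42

Current total gain = 0.3333.
Target gain for A = 4: g* = 1 − 1/4 = 0.75.
Additional gain needed = 0.75 − 0.3333 = 0.42.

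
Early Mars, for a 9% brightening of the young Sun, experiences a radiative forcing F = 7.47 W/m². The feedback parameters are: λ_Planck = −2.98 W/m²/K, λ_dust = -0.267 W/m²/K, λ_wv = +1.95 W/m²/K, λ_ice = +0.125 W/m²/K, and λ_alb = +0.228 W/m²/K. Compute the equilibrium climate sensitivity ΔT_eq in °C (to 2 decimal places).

7.91 °C

Net feedback parameter λ = (−2.98) + (-0.267) + (+1.95) + (+0.125) + (+0.228) = -0.944 W/m²/K.
ΔT = −F/λ = −7.47/(-0.944) = 7.91 °C.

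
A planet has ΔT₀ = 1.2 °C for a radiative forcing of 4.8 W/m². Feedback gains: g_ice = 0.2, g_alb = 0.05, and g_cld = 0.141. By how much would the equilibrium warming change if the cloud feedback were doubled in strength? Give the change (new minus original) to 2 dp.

0.59 °C

Original: g = 0.391, ΔT = 1.2/(1−0.391) = 1.9704 °C.
With doubled cloud: g' = 0.532, ΔT' = 1.2/(1−0.532) = 2.5641 °C.
Change = 2.5641 − 1.9704 = 0.59 °C.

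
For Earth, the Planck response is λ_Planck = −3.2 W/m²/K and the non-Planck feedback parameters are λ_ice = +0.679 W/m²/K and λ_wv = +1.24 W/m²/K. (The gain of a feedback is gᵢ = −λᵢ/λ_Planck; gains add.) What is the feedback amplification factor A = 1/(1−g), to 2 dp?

2.50

Convert to gains: g_ice = 0.679/3.2 = 0.2122; g_wv = 1.24/3.2 = 0.3875.
Total gain g = 0.5997.
A = 1/(1 − 0.5997) = 2.50.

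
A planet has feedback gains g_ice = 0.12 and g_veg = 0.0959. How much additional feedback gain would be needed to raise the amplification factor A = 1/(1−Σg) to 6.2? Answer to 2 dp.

Current total gain = 0.2159.
Target gain for A = 6.2: g* = 1 − 1/6.2 = 0.8387.
Additional gain needed = 0.8387 − 0.2159 = 0.62.

0.62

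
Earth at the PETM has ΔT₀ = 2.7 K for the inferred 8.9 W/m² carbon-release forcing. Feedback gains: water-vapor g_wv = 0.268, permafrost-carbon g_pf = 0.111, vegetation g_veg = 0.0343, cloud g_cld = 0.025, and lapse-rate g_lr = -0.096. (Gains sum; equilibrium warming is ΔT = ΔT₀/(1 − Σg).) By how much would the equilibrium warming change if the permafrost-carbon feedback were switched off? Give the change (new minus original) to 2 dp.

Original: g = 0.3423, ΔT = 2.7/(1−0.3423) = 4.1052 K.
Without permafrost-carbon: g' = 0.2313, ΔT' = 2.7/(1−0.2313) = 3.5124 K.
Change = 3.5124 − 4.1052 = -0.59 K.

-0.59 K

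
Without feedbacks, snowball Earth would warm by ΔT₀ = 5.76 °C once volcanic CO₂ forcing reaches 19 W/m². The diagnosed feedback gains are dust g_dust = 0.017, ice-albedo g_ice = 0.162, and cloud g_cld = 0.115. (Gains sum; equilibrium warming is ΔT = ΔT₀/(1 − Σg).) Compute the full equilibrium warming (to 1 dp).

8.2 °C

Total gain g = 0.017 + 0.162 + 0.115 = 0.294.
Amplification A = 1/(1 − 0.294) = 1.416.
ΔT = 5.76 × 1.416 = 8.2 °C.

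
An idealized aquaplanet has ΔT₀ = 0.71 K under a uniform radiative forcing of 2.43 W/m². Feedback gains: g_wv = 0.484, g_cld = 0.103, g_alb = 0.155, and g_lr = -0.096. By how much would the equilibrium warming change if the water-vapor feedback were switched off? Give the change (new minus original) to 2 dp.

-1.16 K

Original: g = 0.646, ΔT = 0.71/(1−0.646) = 2.0056 K.
Without water-vapor: g' = 0.162, ΔT' = 0.71/(1−0.162) = 0.8473 K.
Change = 0.8473 − 2.0056 = -1.16 K.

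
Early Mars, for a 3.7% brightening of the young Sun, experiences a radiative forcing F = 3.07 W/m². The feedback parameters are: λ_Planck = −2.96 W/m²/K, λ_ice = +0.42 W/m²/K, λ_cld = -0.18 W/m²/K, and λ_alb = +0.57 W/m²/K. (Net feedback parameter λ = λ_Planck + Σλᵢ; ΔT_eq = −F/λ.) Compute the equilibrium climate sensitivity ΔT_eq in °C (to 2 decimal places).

1.43 °C

Net feedback parameter λ = (−2.96) + (+0.42) + (-0.18) + (+0.57) = -2.15 W/m²/K.
ΔT = −F/λ = −3.07/(-2.15) = 1.43 °C.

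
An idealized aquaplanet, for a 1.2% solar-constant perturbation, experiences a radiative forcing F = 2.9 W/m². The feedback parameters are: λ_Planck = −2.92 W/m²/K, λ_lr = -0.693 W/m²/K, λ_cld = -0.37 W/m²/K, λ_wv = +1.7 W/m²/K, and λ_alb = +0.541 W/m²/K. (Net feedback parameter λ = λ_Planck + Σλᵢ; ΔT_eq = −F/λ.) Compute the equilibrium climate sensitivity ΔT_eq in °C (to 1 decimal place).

Net feedback parameter λ = (−2.92) + (-0.693) + (-0.37) + (+1.7) + (+0.541) = -1.742 W/m²/K.
ΔT = −F/λ = −2.9/(-1.742) = 1.7 °C.

1.7 °C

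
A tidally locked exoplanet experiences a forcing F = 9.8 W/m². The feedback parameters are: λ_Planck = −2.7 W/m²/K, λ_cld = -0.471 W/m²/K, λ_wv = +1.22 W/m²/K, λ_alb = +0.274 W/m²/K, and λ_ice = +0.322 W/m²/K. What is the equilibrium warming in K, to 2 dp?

Net feedback parameter λ = (−2.7) + (-0.471) + (+1.22) + (+0.274) + (+0.322) = -1.355 W/m²/K.
ΔT = −F/λ = −9.8/(-1.355) = 7.23 K.

7.23 K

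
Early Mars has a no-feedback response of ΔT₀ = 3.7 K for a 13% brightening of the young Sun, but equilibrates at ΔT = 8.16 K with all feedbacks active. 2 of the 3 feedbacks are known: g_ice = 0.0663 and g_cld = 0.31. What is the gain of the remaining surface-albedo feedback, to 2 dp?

0.17

Amplification A = ΔT/ΔT₀ = 8.16/3.7 = 2.205.
Total gain g = 1 − 1/A = 1 − 1/2.205 = 0.5465.
Known gains sum to 0.0663 + 0.31 = 0.3763.
g_alb = 0.5465 − 0.3763 = 0.17.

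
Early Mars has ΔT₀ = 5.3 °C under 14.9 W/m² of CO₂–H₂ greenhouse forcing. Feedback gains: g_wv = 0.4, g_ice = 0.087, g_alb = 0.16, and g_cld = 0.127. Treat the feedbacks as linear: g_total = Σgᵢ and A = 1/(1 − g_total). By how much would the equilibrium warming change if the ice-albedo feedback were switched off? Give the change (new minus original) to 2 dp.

-6.52 °C

Original: g = 0.774, ΔT = 5.3/(1−0.774) = 23.4513 °C.
Without ice-albedo: g' = 0.687, ΔT' = 5.3/(1−0.687) = 16.9329 °C.
Change = 16.9329 − 23.4513 = -6.52 °C.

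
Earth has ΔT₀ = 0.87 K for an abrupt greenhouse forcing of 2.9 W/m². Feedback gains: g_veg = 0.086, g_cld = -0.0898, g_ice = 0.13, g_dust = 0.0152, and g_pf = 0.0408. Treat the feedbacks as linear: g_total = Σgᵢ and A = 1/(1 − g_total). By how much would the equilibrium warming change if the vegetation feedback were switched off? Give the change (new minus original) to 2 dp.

Original: g = 0.1822, ΔT = 0.87/(1−0.1822) = 1.0638 K.
Without vegetation: g' = 0.0962, ΔT' = 0.87/(1−0.0962) = 0.9626 K.
Change = 0.9626 − 1.0638 = -0.10 K.

-0.10 K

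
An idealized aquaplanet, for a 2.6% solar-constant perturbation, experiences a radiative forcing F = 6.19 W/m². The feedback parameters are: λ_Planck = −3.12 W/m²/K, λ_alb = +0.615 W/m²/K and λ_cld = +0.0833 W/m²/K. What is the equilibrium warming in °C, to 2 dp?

2.56 °C

Net feedback parameter λ = (−3.12) + (+0.615) + (+0.0833) = -2.4217 W/m²/K.
ΔT = −F/λ = −6.19/(-2.4217) = 2.56 °C.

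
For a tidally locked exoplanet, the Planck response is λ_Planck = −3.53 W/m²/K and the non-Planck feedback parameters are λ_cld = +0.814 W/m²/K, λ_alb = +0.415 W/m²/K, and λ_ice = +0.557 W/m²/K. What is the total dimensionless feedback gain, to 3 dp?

0.506

Convert to gains: g_cld = 0.814/3.53 = 0.2306; g_alb = 0.415/3.53 = 0.1176; g_ice = 0.557/3.53 = 0.1578.
Total gain g = 0.506.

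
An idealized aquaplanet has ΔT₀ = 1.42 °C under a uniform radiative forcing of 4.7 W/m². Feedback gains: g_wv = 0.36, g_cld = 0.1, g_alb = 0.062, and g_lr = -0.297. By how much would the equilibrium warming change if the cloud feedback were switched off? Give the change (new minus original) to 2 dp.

Original: g = 0.225, ΔT = 1.42/(1−0.225) = 1.8323 °C.
Without cloud: g' = 0.125, ΔT' = 1.42/(1−0.125) = 1.6229 °C.
Change = 1.6229 − 1.8323 = -0.21 °C.

-0.21 °C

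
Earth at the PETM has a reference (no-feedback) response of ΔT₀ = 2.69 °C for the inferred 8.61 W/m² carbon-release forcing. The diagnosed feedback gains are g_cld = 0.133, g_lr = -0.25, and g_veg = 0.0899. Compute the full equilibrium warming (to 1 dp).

2.6 °C

Total gain g = 0.133 − 0.25 + 0.0899 = -0.0271.
Amplification A = 1/(1 + 0.0271) = 0.9736.
ΔT = 2.69 × 0.9736 = 2.6 °C.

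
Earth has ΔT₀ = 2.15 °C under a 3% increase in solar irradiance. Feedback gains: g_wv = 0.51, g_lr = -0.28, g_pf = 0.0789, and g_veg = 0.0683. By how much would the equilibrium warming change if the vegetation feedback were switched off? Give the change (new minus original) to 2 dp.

-0.34 °C

Original: g = 0.3772, ΔT = 2.15/(1−0.3772) = 3.4522 °C.
Without vegetation: g' = 0.3089, ΔT' = 2.15/(1−0.3089) = 3.1110 °C.
Change = 3.1110 − 3.4522 = -0.34 °C.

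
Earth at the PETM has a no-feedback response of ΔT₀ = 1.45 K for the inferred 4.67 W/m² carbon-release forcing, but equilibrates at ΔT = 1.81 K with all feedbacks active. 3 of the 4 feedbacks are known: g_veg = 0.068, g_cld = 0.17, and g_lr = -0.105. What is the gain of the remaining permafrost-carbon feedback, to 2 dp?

Amplification A = ΔT/ΔT₀ = 1.81/1.45 = 1.248.
Total gain g = 1 − 1/A = 1 − 1/1.248 = 0.1987.
Known gains sum to 0.068 + 0.17 − 0.105 = 0.133.
g_pf = 0.1987 − 0.133 = 0.07.

0.07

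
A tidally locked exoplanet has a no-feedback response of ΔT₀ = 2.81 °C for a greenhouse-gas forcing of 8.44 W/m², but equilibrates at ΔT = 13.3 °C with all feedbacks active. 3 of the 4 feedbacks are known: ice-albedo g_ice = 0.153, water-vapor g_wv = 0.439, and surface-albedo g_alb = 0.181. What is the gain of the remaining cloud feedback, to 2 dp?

0.02

Amplification A = ΔT/ΔT₀ = 13.3/2.81 = 4.733.
Total gain g = 1 − 1/A = 1 − 1/4.733 = 0.7887.
Known gains sum to 0.153 + 0.439 + 0.181 = 0.773.
g_cld = 0.7887 − 0.773 = 0.02.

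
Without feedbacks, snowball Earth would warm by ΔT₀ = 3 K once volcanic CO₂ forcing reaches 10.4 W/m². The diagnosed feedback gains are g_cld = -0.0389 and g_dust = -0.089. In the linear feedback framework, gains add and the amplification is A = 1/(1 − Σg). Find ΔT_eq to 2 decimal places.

Total gain g = -0.0389 − 0.089 = -0.1279.
Amplification A = 1/(1 + 0.1279) = 0.8866.
ΔT = 3 × 0.8866 = 2.66 K.

2.66 K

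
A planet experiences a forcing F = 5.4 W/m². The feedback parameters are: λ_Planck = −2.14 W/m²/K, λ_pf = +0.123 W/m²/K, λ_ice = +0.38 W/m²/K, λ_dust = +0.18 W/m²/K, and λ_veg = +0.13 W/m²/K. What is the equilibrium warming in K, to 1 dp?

Net feedback parameter λ = (−2.14) + (+0.123) + (+0.38) + (+0.18) + (+0.13) = -1.327 W/m²/K.
ΔT = −F/λ = −5.4/(-1.327) = 4.1 K.

4.1 K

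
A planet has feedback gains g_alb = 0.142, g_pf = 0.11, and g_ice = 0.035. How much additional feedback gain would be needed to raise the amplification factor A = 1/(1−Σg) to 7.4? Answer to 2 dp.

Current total gain = 0.287.
Target gain for A = 7.4: g* = 1 − 1/7.4 = 0.8649.
Additional gain needed = 0.8649 − 0.287 = 0.58.

0.58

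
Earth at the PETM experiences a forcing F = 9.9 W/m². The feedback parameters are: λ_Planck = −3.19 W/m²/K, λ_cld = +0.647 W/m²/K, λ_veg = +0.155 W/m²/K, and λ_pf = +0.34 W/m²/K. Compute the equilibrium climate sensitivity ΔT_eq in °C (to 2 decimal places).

Net feedback parameter λ = (−3.19) + (+0.647) + (+0.155) + (+0.34) = -2.048 W/m²/K.
ΔT = −F/λ = −9.9/(-2.048) = 4.83 °C.

4.83 °C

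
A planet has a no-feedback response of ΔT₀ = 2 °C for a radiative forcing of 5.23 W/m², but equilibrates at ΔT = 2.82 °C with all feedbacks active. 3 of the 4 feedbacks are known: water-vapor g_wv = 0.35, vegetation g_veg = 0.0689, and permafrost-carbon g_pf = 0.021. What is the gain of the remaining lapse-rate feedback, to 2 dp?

-0.15

Amplification A = ΔT/ΔT₀ = 2.82/2 = 1.41.
Total gain g = 1 − 1/A = 1 − 1/1.41 = 0.2908.
Known gains sum to 0.35 + 0.0689 + 0.021 = 0.4399.
g_lr = 0.2908 − 0.4399 = -0.15.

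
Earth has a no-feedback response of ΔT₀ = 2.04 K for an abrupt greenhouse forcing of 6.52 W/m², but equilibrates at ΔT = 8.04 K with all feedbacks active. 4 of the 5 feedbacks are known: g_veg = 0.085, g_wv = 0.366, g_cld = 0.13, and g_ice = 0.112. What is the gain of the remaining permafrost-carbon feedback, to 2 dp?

Amplification A = ΔT/ΔT₀ = 8.04/2.04 = 3.941.
Total gain g = 1 − 1/A = 1 − 1/3.941 = 0.7463.
Known gains sum to 0.085 + 0.366 + 0.13 + 0.112 = 0.693.
g_pf = 0.7463 − 0.693 = 0.05.

0.05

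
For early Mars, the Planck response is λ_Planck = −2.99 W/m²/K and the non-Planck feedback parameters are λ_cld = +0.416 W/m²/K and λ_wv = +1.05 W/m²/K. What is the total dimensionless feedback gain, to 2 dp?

Convert to gains: g_cld = 0.416/2.99 = 0.1391; g_wv = 1.05/2.99 = 0.3512.
Total gain g = 0.4903.

0.49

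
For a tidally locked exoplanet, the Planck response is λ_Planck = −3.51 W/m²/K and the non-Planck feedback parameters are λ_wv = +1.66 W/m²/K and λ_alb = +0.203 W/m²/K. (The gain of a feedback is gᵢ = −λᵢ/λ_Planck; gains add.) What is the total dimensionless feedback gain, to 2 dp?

0.53

Convert to gains: g_wv = 1.66/3.51 = 0.4729; g_alb = 0.203/3.51 = 0.05783.
Total gain g = 0.53073.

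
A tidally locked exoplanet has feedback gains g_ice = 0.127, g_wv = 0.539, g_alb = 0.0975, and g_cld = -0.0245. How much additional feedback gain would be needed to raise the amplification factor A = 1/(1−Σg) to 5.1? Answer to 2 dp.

Current total gain = 0.739.
Target gain for A = 5.1: g* = 1 − 1/5.1 = 0.8039.
Additional gain needed = 0.8039 − 0.739 = 0.06.

0.06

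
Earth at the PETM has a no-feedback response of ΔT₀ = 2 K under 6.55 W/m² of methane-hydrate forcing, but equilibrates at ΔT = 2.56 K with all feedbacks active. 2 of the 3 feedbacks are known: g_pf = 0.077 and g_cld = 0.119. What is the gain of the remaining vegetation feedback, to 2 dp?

Amplification A = ΔT/ΔT₀ = 2.56/2 = 1.28.
Total gain g = 1 − 1/A = 1 − 1/1.28 = 0.2188.
Known gains sum to 0.077 + 0.119 = 0.196.
g_veg = 0.2188 − 0.196 = 0.02.

0.02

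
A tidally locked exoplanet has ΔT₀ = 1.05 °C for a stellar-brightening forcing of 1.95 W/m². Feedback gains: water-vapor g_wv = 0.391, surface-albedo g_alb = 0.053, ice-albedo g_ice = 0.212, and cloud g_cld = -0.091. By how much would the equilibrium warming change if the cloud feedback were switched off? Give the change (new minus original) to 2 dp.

Original: g = 0.565, ΔT = 1.05/(1−0.565) = 2.4138 °C.
Without cloud: g' = 0.656, ΔT' = 1.05/(1−0.656) = 3.0523 °C.
Change = 3.0523 − 2.4138 = 0.64 °C.

0.64 °C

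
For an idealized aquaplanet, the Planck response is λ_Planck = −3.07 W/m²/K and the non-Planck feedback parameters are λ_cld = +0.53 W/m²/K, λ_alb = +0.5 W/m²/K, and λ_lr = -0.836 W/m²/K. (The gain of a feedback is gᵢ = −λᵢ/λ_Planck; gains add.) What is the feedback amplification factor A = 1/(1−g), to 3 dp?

Convert to gains: g_cld = 0.53/3.07 = 0.1726; g_alb = 0.5/3.07 = 0.1629; g_lr = -0.836/3.07 = -0.2723.
Total gain g = 0.0632.
A = 1/(1 − 0.0632) = 1.067.

1.067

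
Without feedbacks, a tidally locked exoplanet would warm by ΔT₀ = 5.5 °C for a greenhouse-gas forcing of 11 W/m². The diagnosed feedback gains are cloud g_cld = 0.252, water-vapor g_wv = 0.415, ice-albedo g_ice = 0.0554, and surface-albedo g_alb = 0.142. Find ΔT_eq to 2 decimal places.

Total gain g = 0.252 + 0.415 + 0.0554 + 0.142 = 0.8644.
Amplification A = 1/(1 − 0.8644) = 7.375.
ΔT = 5.5 × 7.375 = 40.56 °C.

40.56 °C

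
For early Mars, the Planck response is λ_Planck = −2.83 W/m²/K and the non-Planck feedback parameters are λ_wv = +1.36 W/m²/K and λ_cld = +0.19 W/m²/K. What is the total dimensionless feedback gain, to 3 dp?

Convert to gains: g_wv = 1.36/2.83 = 0.4806; g_cld = 0.19/2.83 = 0.06714.
Total gain g = 0.54774.

0.548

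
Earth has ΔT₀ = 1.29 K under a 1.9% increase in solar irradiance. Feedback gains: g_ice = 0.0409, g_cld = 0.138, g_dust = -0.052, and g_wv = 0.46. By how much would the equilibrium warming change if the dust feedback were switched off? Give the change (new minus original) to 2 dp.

Original: g = 0.5869, ΔT = 1.29/(1−0.5869) = 3.1227 K.
Without dust: g' = 0.6389, ΔT' = 1.29/(1−0.6389) = 3.5724 K.
Change = 3.5724 − 3.1227 = 0.45 K.

0.45 K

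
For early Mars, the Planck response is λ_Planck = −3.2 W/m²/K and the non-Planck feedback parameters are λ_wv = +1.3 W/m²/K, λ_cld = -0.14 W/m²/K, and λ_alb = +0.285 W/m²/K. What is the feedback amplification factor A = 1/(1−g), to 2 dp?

Convert to gains: g_wv = 1.3/3.2 = 0.4062; g_cld = -0.14/3.2 = -0.04375; g_alb = 0.285/3.2 = 0.08906.
Total gain g = 0.45151.
A = 1/(1 − 0.45151) = 1.82.

1.82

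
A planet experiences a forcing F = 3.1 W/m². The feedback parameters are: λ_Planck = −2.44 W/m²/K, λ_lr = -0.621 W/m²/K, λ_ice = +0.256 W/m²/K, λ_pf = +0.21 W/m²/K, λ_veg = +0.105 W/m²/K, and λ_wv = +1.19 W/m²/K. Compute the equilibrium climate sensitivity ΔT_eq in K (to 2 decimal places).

Net feedback parameter λ = (−2.44) + (-0.621) + (+0.256) + (+0.21) + (+0.105) + (+1.19) = -1.3 W/m²/K.
ΔT = −F/λ = −3.1/(-1.3) = 2.38 K.

2.38 K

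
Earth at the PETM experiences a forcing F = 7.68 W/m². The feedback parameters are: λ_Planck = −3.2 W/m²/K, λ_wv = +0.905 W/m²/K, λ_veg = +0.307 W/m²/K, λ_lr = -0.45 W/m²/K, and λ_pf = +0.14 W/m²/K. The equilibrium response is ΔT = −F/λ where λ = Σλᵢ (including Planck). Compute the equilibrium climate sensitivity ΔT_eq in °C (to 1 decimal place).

3.3 °C

Net feedback parameter λ = (−3.2) + (+0.905) + (+0.307) + (-0.45) + (+0.14) = -2.298 W/m²/K.
ΔT = −F/λ = −7.68/(-2.298) = 3.3 °C.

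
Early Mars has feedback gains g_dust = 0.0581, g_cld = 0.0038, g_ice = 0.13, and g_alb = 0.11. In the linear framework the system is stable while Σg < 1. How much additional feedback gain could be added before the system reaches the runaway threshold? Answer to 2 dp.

Current total gain = 0.0581 + 0.0038 + 0.13 + 0.11 = 0.3019.
Margin to runaway = 1 − 0.3019 = 0.70.

0.70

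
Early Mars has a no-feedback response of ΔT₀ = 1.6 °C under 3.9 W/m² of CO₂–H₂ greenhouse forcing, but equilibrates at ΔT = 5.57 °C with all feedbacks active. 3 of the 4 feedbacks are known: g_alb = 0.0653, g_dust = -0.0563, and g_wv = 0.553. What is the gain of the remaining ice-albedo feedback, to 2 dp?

0.15

Amplification A = ΔT/ΔT₀ = 5.57/1.6 = 3.481.
Total gain g = 1 − 1/A = 1 − 1/3.481 = 0.7127.
Known gains sum to 0.0653 − 0.0563 + 0.553 = 0.562.
g_ice = 0.7127 − 0.562 = 0.15.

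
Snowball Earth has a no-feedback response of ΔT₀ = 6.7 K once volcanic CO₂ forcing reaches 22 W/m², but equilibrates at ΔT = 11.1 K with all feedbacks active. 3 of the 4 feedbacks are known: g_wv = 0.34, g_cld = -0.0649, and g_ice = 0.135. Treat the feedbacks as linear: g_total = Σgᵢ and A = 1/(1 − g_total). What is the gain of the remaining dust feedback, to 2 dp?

-0.01

Amplification A = ΔT/ΔT₀ = 11.1/6.7 = 1.657.
Total gain g = 1 − 1/A = 1 − 1/1.657 = 0.3965.
Known gains sum to 0.34 − 0.0649 + 0.135 = 0.4101.
g_dust = 0.3965 − 0.4101 = -0.01.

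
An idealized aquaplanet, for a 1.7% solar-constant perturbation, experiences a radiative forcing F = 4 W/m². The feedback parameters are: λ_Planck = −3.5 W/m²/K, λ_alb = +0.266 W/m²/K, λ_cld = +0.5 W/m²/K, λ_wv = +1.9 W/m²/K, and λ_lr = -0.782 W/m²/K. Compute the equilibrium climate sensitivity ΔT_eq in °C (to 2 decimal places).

Net feedback parameter λ = (−3.5) + (+0.266) + (+0.5) + (+1.9) + (-0.782) = -1.616 W/m²/K.
ΔT = −F/λ = −4/(-1.616) = 2.48 °C.

2.48 °C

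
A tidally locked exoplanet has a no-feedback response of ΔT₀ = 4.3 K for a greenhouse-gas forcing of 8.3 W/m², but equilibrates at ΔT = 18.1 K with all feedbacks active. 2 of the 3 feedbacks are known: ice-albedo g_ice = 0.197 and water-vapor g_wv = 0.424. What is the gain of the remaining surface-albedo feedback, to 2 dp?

Amplification A = ΔT/ΔT₀ = 18.1/4.3 = 4.209.
Total gain g = 1 − 1/A = 1 − 1/4.209 = 0.7624.
Known gains sum to 0.197 + 0.424 = 0.621.
g_alb = 0.7624 − 0.621 = 0.14.

0.14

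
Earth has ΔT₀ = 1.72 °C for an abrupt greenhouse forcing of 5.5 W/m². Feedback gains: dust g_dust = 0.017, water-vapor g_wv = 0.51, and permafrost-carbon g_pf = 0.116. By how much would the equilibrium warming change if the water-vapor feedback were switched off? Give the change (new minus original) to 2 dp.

-2.83 °C

Original: g = 0.643, ΔT = 1.72/(1−0.643) = 4.8179 °C.
Without water-vapor: g' = 0.133, ΔT' = 1.72/(1−0.133) = 1.9839 °C.
Change = 1.9839 − 4.8179 = -2.83 °C.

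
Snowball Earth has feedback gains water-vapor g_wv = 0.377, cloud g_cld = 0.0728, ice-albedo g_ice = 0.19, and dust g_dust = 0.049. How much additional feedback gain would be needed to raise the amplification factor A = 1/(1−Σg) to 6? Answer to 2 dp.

0.14

Current total gain = 0.6888.
Target gain for A = 6: g* = 1 − 1/6 = 0.8333.
Additional gain needed = 0.8333 − 0.6888 = 0.14.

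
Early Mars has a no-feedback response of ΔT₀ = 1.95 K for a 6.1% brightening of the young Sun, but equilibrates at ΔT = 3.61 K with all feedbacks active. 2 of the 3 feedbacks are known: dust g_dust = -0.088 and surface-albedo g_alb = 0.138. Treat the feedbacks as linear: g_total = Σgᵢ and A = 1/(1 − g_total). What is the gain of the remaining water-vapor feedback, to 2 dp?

Amplification A = ΔT/ΔT₀ = 3.61/1.95 = 1.851.
Total gain g = 1 − 1/A = 1 − 1/1.851 = 0.4598.
Known gains sum to -0.088 + 0.138 = 0.05.
g_wv = 0.4598 − 0.05 = 0.41.

0.41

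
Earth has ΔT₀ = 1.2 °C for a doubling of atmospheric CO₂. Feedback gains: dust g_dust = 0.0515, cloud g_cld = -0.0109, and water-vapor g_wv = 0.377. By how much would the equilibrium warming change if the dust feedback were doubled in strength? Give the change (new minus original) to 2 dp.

Original: g = 0.4176, ΔT = 1.2/(1−0.4176) = 2.0604 °C.
With doubled dust: g' = 0.4691, ΔT' = 1.2/(1−0.4691) = 2.2603 °C.
Change = 2.2603 − 2.0604 = 0.20 °C.

0.20 °C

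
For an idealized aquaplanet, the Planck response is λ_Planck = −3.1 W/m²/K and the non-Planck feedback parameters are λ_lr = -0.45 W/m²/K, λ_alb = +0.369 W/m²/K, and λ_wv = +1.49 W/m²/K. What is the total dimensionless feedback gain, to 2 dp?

Convert to gains: g_lr = -0.45/3.1 = -0.1452; g_alb = 0.369/3.1 = 0.119; g_wv = 1.49/3.1 = 0.4806.
Total gain g = 0.4544.

0.45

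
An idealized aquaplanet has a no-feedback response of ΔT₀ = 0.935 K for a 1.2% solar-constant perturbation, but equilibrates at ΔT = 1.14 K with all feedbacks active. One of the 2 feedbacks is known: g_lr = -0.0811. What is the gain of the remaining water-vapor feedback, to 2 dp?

Amplification A = ΔT/ΔT₀ = 1.14/0.935 = 1.219.
Total gain g = 1 − 1/A = 1 − 1/1.219 = 0.1797.
The known gain is -0.0811.
g_wv = 0.1797 + 0.0811 = 0.26.

0.26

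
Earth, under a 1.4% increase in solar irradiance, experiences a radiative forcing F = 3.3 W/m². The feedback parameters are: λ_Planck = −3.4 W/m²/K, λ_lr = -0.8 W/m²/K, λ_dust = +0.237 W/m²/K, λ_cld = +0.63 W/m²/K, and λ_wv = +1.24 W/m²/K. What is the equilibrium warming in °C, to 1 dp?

1.6 °C

Net feedback parameter λ = (−3.4) + (-0.8) + (+0.237) + (+0.63) + (+1.24) = -2.093 W/m²/K.
ΔT = −F/λ = −3.3/(-2.093) = 1.6 °C.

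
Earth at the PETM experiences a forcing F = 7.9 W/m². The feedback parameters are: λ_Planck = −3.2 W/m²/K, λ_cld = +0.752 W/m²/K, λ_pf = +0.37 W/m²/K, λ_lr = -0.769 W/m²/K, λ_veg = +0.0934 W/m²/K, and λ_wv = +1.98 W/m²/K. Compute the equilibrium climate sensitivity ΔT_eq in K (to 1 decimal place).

10.2 K

Net feedback parameter λ = (−3.2) + (+0.752) + (+0.37) + (-0.769) + (+0.0934) + (+1.98) = -0.7736 W/m²/K.
ΔT = −F/λ = −7.9/(-0.7736) = 10.2 K.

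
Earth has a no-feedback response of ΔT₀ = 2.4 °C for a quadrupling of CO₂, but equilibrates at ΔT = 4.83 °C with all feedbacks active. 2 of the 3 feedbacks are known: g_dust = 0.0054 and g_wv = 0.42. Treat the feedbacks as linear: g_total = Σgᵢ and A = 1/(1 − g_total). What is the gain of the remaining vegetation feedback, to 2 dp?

0.08

Amplification A = ΔT/ΔT₀ = 4.83/2.4 = 2.013.
Total gain g = 1 − 1/A = 1 − 1/2.013 = 0.5032.
Known gains sum to 0.0054 + 0.42 = 0.4254.
g_veg = 0.5032 − 0.4254 = 0.08.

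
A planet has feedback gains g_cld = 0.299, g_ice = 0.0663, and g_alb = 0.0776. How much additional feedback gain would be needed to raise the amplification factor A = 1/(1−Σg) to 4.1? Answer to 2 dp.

0.31

Current total gain = 0.4429.
Target gain for A = 4.1: g* = 1 − 1/4.1 = 0.7561.
Additional gain needed = 0.7561 − 0.4429 = 0.31.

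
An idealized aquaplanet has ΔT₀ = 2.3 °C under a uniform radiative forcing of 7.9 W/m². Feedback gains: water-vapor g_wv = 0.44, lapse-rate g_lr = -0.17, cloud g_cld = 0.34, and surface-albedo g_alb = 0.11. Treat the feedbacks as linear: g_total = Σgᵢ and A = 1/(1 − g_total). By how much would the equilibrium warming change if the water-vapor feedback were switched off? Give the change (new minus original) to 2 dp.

Original: g = 0.72, ΔT = 2.3/(1−0.72) = 8.2143 °C.
Without water-vapor: g' = 0.28, ΔT' = 2.3/(1−0.28) = 3.1944 °C.
Change = 3.1944 − 8.2143 = -5.02 °C.

-5.02 °C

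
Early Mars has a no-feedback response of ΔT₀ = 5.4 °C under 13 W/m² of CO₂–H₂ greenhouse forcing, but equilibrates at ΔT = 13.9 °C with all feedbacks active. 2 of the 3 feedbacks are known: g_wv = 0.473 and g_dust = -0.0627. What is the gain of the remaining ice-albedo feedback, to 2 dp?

0.20

Amplification A = ΔT/ΔT₀ = 13.9/5.4 = 2.574.
Total gain g = 1 − 1/A = 1 − 1/2.574 = 0.6115.
Known gains sum to 0.473 − 0.0627 = 0.4103.
g_ice = 0.6115 − 0.4103 = 0.20.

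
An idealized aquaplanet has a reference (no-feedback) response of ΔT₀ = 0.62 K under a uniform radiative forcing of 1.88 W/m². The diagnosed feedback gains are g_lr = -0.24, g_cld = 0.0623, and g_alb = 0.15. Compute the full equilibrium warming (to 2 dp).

Total gain g = -0.24 + 0.0623 + 0.15 = -0.0277.
Amplification A = 1/(1 + 0.0277) = 0.973.
ΔT = 0.62 × 0.973 = 0.60 K.

0.60 K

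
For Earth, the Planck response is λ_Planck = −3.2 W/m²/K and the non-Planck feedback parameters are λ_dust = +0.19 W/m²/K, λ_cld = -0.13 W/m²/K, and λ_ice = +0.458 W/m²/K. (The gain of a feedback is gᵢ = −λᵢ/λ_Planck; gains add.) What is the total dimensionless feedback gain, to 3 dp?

0.162

Convert to gains: g_dust = 0.19/3.2 = 0.05937; g_cld = -0.13/3.2 = -0.04063; g_ice = 0.458/3.2 = 0.1431.
Total gain g = 0.16184.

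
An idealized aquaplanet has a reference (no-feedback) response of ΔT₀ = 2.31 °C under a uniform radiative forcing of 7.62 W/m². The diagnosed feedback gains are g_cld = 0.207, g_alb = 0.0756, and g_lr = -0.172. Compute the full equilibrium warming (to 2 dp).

2.60 °C

Total gain g = 0.207 + 0.0756 − 0.172 = 0.1106.
Amplification A = 1/(1 − 0.1106) = 1.124.
ΔT = 2.31 × 1.124 = 2.60 °C.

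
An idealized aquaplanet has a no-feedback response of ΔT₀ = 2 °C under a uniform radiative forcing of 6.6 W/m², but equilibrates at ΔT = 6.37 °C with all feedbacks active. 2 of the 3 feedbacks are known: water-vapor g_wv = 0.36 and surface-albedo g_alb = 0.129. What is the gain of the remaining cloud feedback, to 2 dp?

0.20

Amplification A = ΔT/ΔT₀ = 6.37/2 = 3.185.
Total gain g = 1 − 1/A = 1 − 1/3.185 = 0.686.
Known gains sum to 0.36 + 0.129 = 0.489.
g_cld = 0.686 − 0.489 = 0.20.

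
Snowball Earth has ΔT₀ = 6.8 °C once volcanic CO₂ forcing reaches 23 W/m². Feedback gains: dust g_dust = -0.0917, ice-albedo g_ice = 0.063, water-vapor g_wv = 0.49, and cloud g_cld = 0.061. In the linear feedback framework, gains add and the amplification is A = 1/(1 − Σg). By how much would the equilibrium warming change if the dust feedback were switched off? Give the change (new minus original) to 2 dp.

3.38 °C

Original: g = 0.5223, ΔT = 6.8/(1−0.5223) = 14.2349 °C.
Without dust: g' = 0.614, ΔT' = 6.8/(1−0.614) = 17.6166 °C.
Change = 17.6166 − 14.2349 = 3.38 °C.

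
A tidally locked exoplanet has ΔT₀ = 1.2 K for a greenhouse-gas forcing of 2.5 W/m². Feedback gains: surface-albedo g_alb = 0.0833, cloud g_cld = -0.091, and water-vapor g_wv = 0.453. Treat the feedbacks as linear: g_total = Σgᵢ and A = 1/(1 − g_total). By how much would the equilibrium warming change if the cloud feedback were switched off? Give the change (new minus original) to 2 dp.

0.42 K

Original: g = 0.4453, ΔT = 1.2/(1−0.4453) = 2.1633 K.
Without cloud: g' = 0.5363, ΔT' = 1.2/(1−0.5363) = 2.5879 K.
Change = 2.5879 − 2.1633 = 0.42 K.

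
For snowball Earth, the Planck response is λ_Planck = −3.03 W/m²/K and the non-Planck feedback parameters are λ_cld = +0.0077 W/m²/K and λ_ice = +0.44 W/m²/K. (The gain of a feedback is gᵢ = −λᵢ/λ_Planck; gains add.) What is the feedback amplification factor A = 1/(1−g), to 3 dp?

Convert to gains: g_cld = 0.0077/3.03 = 0.002541; g_ice = 0.44/3.03 = 0.1452.
Total gain g = 0.147741.
A = 1/(1 − 0.147741) = 1.173.

1.173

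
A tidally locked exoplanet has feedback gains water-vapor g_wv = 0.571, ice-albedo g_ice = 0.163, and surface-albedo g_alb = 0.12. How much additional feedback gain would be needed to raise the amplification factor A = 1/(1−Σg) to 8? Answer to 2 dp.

Current total gain = 0.854.
Target gain for A = 8: g* = 1 − 1/8 = 0.875.
Additional gain needed = 0.875 − 0.854 = 0.02.

0.02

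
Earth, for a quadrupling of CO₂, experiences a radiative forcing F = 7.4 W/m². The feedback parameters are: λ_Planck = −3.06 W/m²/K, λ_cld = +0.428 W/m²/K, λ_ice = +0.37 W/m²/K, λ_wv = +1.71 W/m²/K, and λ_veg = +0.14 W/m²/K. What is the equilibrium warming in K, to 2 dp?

Net feedback parameter λ = (−3.06) + (+0.428) + (+0.37) + (+1.71) + (+0.14) = -0.412 W/m²/K.
ΔT = −F/λ = −7.4/(-0.412) = 17.96 K.

17.96 K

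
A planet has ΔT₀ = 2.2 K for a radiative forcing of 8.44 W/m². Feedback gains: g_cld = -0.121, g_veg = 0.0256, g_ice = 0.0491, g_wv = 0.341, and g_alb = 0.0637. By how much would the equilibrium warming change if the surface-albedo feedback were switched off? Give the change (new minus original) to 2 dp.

-0.31 K

Original: g = 0.3584, ΔT = 2.2/(1−0.3584) = 3.4289 K.
Without surface-albedo: g' = 0.2947, ΔT' = 2.2/(1−0.2947) = 3.1192 K.
Change = 3.1192 − 3.4289 = -0.31 K.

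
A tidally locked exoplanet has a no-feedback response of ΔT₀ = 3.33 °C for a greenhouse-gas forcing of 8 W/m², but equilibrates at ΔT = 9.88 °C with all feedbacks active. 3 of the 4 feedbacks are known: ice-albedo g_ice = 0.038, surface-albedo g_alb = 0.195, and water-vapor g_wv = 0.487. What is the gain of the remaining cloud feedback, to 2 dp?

Amplification A = ΔT/ΔT₀ = 9.88/3.33 = 2.967.
Total gain g = 1 − 1/A = 1 − 1/2.967 = 0.663.
Known gains sum to 0.038 + 0.195 + 0.487 = 0.72.
g_cld = 0.663 − 0.72 = -0.06.

-0.06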